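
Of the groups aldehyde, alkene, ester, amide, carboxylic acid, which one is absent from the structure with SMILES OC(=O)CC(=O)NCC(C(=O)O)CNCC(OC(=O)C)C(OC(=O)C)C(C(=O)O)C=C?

aldehyde

alkene: present (CH=CH2 — C=C double bond → alkene).
amide: present (CH2CONHCH2 — –C(=O)–N– linkage → amide (the N is not an amine)).
ester: present (CH(OCOCH3) — pendant –OC(=O)CH3: an acyloxy group → ester).
carboxylic acid: present (HOOC — –COOH: carbonyl C bonded to –OH and C → carboxylic acid (the –OH is not a separate alcohol)).
aldehyde: absent. In each of HOOC and CH(COOH), the carbonyl carbon bears –OH, not –H, so it is a carboxylic acid.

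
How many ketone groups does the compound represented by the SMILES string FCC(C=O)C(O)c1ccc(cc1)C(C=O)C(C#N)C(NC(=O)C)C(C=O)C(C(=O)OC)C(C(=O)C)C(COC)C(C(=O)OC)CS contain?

1

Working along the chain:
  FCH2: halogen on an sp³ carbon → alkyl halide.
  CH(CHO): pendant –CHO: carbonyl C bonded to C and H → aldehyde.
  CH(OH): –OH on an sp³ carbon → alcohol (secondary).
  C6H4: para-disubstituted benzene ring → arene.
  CH(CHO): pendant –CHO: carbonyl C bonded to C and H → aldehyde.
  CH(CN): pendant –C≡N: nitrile.
  CH(NHCOCH3): pendant –NHC(=O)CH3: N bonded to a carbonyl → amide (not amine).
  CH(CHO): pendant –CHO: carbonyl C bonded to C and H → aldehyde.
  CH(COOCH3): pendant –COOCH3: carbonyl C bonded to C and –OCH3 → ester.
  CH(COCH3): pendant –COCH3: carbonyl C bonded to two carbons → ketone.
  CH(CH2OCH3): pendant –CH2OCH3: C–O–C linkage → ether.
  CH(COOCH3): pendant –COOCH3: carbonyl C bonded to C and –OCH3 → ester.
  CH2SH: –SH on an sp³ carbon → thiol.
Ketone appears at: CH(COCH3) → 1.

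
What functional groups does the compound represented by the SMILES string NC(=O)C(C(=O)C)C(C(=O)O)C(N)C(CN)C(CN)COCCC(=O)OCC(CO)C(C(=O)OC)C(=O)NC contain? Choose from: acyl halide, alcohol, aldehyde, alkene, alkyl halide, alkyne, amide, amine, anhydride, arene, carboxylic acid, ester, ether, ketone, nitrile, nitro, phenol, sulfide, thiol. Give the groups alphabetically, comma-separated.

alcohol, amide, amine, carboxylic acid, ester, ether, ketone

Taking each segment in turn:
  H2NCO: –C(=O)NH2: carbonyl C bonded to C and to N → amide (the N is not a separate amine).
  CH(COCH3): pendant –COCH3: carbonyl C bonded to two carbons → ketone.
  CH(COOH): pendant –COOH: carbonyl C bonded to C and –OH → carboxylic acid.
  CH(NH2): –NH2 on an sp³ carbon with no adjacent C=O → amine.
  CH(CH2NH2): pendant –CH2NH2: N on sp³ C, no adjacent C=O → amine.
  CH(CH2NH2): pendant –CH2NH2: N on sp³ C, no adjacent C=O → amine.
  CH2OCH2: C–O–C with sp³ carbons on both sides and no adjacent C=O → ether.
  CH2COOCH2: –C(=O)–O–C with C on the carbonyl side → ester.
  CH(CH2OH): pendant –CH2OH on an sp³ backbone C → alcohol.
  CH(COOCH3): pendant –COOCH3: carbonyl C bonded to C and –OCH3 → ester.
  CONHCH3: –C(=O)NHCH3: carbonyl C bonded to C and to N → amide (the N is not an amine).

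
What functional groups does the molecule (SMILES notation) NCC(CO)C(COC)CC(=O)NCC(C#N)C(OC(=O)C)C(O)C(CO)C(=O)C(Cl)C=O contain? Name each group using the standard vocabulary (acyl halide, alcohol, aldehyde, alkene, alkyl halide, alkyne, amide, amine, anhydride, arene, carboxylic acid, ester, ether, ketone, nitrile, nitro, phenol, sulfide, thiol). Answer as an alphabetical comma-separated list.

alcohol, aldehyde, alkyl halide, amide, amine, ester, ether, ketone, nitrile

–NH2 on an sp³ carbon with no adjacent C=O → amine.
pendant –CH2OH on an sp³ backbone C → alcohol.
pendant –CH2OCH3: C–O–C linkage → ether.
–C(=O)–N– linkage → amide (the N is not an amine).
pendant –C≡N: nitrile.
pendant –OC(=O)CH3: an acyloxy group → ester.
–OH on an sp³ carbon → alcohol (secondary).
pendant –CH2OH on an sp³ backbone C → alcohol.
–C(=O)– with carbon on both sides → ketone.
halogen on an sp³ carbon → alkyl halide.
terminal –CHO: carbonyl C bonded to H and C → aldehyde.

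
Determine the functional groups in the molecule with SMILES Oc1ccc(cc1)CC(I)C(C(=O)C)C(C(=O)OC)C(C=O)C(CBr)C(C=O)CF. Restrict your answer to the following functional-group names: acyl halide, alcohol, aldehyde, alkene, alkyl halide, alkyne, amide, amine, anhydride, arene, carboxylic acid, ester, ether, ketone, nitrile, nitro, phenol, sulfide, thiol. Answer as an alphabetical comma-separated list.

aldehyde, alkyl halide, arene, ester, ketone, phenol

Reading the structure from left to right:
  HOC6H4: –OH attached directly to an aromatic ring → phenol (not alcohol); the ring itself is an arene.
  CH(I): halogen on an sp³ carbon → alkyl halide.
  CH(COCH3): pendant –COCH3: carbonyl C bonded to two carbons → ketone.
  CH(COOCH3): pendant –COOCH3: carbonyl C bonded to C and –OCH3 → ester.
  CH(CHO): pendant –CHO: carbonyl C bonded to C and H → aldehyde.
  CH(CH2Br): pendant –CH2X: halogen on sp³ carbon → alkyl halide.
  CH(CHO): pendant –CHO: carbonyl C bonded to C and H → aldehyde.
  CH2F: halogen on an sp³ carbon → alkyl halide.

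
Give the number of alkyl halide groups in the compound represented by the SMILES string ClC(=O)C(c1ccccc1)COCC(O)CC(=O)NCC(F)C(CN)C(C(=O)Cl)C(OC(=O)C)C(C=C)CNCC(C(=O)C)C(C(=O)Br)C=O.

Working along the chain:
  ClCO: –C(=O)Cl: carbonyl C bonded to C and to a halogen → acyl halide (not alkyl halide).
  CH(C6H5): pendant –C6H5: benzene ring → arene.
  CH2OCH2: C–O–C with sp³ carbons on both sides and no adjacent C=O → ether.
  CH(OH): –OH on an sp³ carbon → alcohol (secondary).
  CH2CONHCH2: –C(=O)–N– linkage → amide (the N is not an amine).
  CH(F): halogen on an sp³ carbon → alkyl halide.
  CH(CH2NH2): pendant –CH2NH2: N on sp³ C, no adjacent C=O → amine.
  CH(COCl): pendant –C(=O)X: carbonyl C bonded to C and halogen → acyl halide.
  CH(OCOCH3): pendant –OC(=O)CH3: an acyloxy group → ester.
  CH(CH=CH2): pendant –CH=CH2: C=C double bond → alkene.
  CH2NHCH2: C–N–C with sp³ carbons and no adjacent C=O → amine (secondary).
  CH(COCH3): pendant –COCH3: carbonyl C bonded to two carbons → ketone.
  CH(COBr): pendant –C(=O)X: carbonyl C bonded to C and halogen → acyl halide.
  CHO: terminal –CHO: carbonyl C bonded to H and C → aldehyde.
Alkyl halide appears at: CH(F) → 1.

1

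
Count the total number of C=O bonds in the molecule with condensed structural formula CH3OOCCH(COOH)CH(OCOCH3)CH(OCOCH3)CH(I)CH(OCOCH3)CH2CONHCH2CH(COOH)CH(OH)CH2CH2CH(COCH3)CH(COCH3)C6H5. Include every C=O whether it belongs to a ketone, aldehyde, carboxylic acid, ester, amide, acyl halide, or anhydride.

9

CH3OOC: ester, 1 C=O (running total 1).
CH(COOH): carboxylic acid, 1 C=O (running total 2).
CH(OCOCH3): ester, 1 C=O (running total 3).
CH(OCOCH3): ester, 1 C=O (running total 4).
CH(OCOCH3): ester, 1 C=O (running total 5).
CH2CONHCH2: amide, 1 C=O (running total 6).
CH(COOH): carboxylic acid, 1 C=O (running total 7).
CH(COCH3): ketone, 1 C=O (running total 8).
CH(COCH3): ketone, 1 C=O (running total 9).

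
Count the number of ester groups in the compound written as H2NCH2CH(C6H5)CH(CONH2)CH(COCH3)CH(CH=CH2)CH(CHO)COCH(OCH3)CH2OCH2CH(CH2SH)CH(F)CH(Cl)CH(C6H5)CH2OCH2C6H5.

0

–NH2 on an sp³ carbon with no adjacent C=O → amine.
pendant –C6H5: benzene ring → arene.
pendant –CONH2: carbonyl C bonded to C and N → amide.
pendant –COCH3: carbonyl C bonded to two carbons → ketone.
pendant –CH=CH2: C=C double bond → alkene.
pendant –CHO: carbonyl C bonded to C and H → aldehyde.
–C(=O)– with carbon on both sides → ketone.
pendant –OCH3: C–O–C with sp³ C, no adjacent C=O → ether.
C–O–C with sp³ carbons on both sides and no adjacent C=O → ether.
pendant –CH2SH → thiol.
halogen on an sp³ carbon → alkyl halide.
halogen on an sp³ carbon → alkyl halide.
pendant –C6H5: benzene ring → arene.
C–O–C with sp³ carbons on both sides and no adjacent C=O → ether.
–C6H5 phenyl ring → arene.
No segment is a ester: CH(COCH3) is ketone, not ester; CO is ketone, not ester; CH(OCH3) is ether, not ester. → 0.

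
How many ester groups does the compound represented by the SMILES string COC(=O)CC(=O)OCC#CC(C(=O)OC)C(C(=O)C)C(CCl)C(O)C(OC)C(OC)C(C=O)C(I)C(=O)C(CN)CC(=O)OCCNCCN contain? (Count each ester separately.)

4

Working along the chain:
  CH3OOC: CH3O–C(=O)–: carbonyl C bonded to C and to –OCH3 → ester (not ketone + ether).
  CH2COOCH2: –C(=O)–O–C with C on the carbonyl side → ester.
  C≡C: C≡C triple bond → alkyne.
  CH(COOCH3): pendant –COOCH3: carbonyl C bonded to C and –OCH3 → ester.
  CH(COCH3): pendant –COCH3: carbonyl C bonded to two carbons → ketone.
  CH(CH2Cl): pendant –CH2X: halogen on sp³ carbon → alkyl halide.
  CH(OH): –OH on an sp³ carbon → alcohol (secondary).
  CH(OCH3): pendant –OCH3: C–O–C with sp³ C, no adjacent C=O → ether.
  CH(OCH3): pendant –OCH3: C–O–C with sp³ C, no adjacent C=O → ether.
  CH(CHO): pendant –CHO: carbonyl C bonded to C and H → aldehyde.
  CH(I): halogen on an sp³ carbon → alkyl halide.
  CO: –C(=O)– with carbon on both sides → ketone.
  CH(CH2NH2): pendant –CH2NH2: N on sp³ C, no adjacent C=O → amine.
  CH2COOCH2: –C(=O)–O–C with C on the carbonyl side → ester.
  CH2NHCH2: C–N–C with sp³ carbons and no adjacent C=O → amine (secondary).
  CH2NH2: –NH2 on an sp³ carbon with no adjacent C=O → amine.
Ester appears at: CH3OOC, CH2COOCH2, CH(COOCH3), CH2COOCH2 → 4.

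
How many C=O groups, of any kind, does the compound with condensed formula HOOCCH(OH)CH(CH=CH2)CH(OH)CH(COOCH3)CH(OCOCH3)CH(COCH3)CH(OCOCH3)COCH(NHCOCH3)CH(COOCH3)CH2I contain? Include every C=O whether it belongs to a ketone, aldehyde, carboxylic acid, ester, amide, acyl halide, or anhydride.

HOOC: carboxylic acid, 1 C=O (running total 1).
CH(COOCH3): ester, 1 C=O (running total 2).
CH(OCOCH3): ester, 1 C=O (running total 3).
CH(COCH3): ketone, 1 C=O (running total 4).
CH(OCOCH3): ester, 1 C=O (running total 5).
CO: ketone, 1 C=O (running total 6).
CH(NHCOCH3): amide, 1 C=O (running total 7).
CH(COOCH3): ester, 1 C=O (running total 8).

8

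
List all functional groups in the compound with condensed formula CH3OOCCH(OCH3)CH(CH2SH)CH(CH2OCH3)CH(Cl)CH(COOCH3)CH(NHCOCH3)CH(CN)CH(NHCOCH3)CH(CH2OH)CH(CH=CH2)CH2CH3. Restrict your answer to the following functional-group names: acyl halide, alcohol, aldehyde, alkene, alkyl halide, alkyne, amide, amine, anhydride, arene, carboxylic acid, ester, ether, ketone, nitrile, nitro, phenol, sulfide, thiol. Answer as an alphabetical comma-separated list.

CH3O–C(=O)–: carbonyl C bonded to C and to –OCH3 → ester (not ketone + ether).
pendant –OCH3: C–O–C with sp³ C, no adjacent C=O → ether.
pendant –CH2SH → thiol.
pendant –CH2OCH3: C–O–C linkage → ether.
halogen on an sp³ carbon → alkyl halide.
pendant –COOCH3: carbonyl C bonded to C and –OCH3 → ester.
pendant –NHC(=O)CH3: N bonded to a carbonyl → amide (not amine).
pendant –C≡N: nitrile.
pendant –NHC(=O)CH3: N bonded to a carbonyl → amide (not amine).
pendant –CH2OH on an sp³ backbone C → alcohol.
pendant –CH=CH2: C=C double bond → alkene.

alcohol, alkene, alkyl halide, amide, ester, ether, nitrile, thiol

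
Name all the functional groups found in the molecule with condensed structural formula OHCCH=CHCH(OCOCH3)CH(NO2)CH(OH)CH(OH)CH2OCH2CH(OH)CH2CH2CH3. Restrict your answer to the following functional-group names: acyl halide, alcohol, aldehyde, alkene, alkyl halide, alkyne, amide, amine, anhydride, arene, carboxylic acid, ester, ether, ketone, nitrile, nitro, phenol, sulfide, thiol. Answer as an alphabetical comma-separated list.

alcohol, aldehyde, alkene, ester, ether, nitro

Reading the structure from left to right:
  OHC: terminal –CHO: carbonyl C bonded to H and C → aldehyde.
  CH=CH: C=C double bond → alkene.
  CH(OCOCH3): pendant –OC(=O)CH3: an acyloxy group → ester.
  CH(NO2): –NO2 on an sp³ carbon → nitro (the N=O is not a carbonyl).
  CH(OH): –OH on an sp³ carbon → alcohol (secondary).
  CH(OH): –OH on an sp³ carbon → alcohol (secondary).
  CH2OCH2: C–O–C with sp³ carbons on both sides and no adjacent C=O → ether.
  CH(OH): –OH on an sp³ carbon → alcohol (secondary).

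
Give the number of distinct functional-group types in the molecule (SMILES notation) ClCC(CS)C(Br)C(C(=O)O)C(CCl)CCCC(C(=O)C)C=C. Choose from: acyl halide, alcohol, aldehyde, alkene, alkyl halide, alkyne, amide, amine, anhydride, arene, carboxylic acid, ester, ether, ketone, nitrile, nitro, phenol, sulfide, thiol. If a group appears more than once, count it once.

5

Taking each segment in turn:
  ClCH2: halogen on an sp³ carbon → alkyl halide.
  CH(CH2SH): pendant –CH2SH → thiol.
  CH(Br): halogen on an sp³ carbon → alkyl halide.
  CH(COOH): pendant –COOH: carbonyl C bonded to C and –OH → carboxylic acid.
  CH(CH2Cl): pendant –CH2X: halogen on sp³ carbon → alkyl halide.
  CH(COCH3): pendant –COCH3: carbonyl C bonded to two carbons → ketone.
  CH=CH2: C=C double bond → alkene.
Distinct types present: alkene, alkyl halide, carboxylic acid, ketone, thiol.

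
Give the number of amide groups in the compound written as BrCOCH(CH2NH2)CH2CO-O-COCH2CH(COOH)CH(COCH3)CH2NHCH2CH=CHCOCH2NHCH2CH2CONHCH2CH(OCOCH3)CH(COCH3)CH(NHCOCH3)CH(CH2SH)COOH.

–C(=O)Br: carbonyl C bonded to C and to a halogen → acyl halide (not alkyl halide).
pendant –CH2NH2: N on sp³ C, no adjacent C=O → amine.
two acyl groups sharing one oxygen, –C(=O)–O–C(=O)– → anhydride.
pendant –COOH: carbonyl C bonded to C and –OH → carboxylic acid.
pendant –COCH3: carbonyl C bonded to two carbons → ketone.
C–N–C with sp³ carbons and no adjacent C=O → amine (secondary).
C=C double bond → alkene.
–C(=O)– with carbon on both sides → ketone.
C–N–C with sp³ carbons and no adjacent C=O → amine (secondary).
–C(=O)–N– linkage → amide (the N is not an amine).
pendant –OC(=O)CH3: an acyloxy group → ester.
pendant –COCH3: carbonyl C bonded to two carbons → ketone.
pendant –NHC(=O)CH3: N bonded to a carbonyl → amide (not amine).
pendant –CH2SH → thiol.
–COOH: carbonyl C bonded to –OH and C → carboxylic acid (the –OH is not a separate alcohol).
Amide appears at: CH2CONHCH2, CH(NHCOCH3) → 2.

2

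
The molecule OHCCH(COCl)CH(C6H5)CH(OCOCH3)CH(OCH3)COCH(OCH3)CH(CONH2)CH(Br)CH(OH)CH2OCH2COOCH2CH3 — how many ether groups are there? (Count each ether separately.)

terminal –CHO: carbonyl C bonded to H and C → aldehyde.
pendant –C(=O)X: carbonyl C bonded to C and halogen → acyl halide.
pendant –C6H5: benzene ring → arene.
pendant –OC(=O)CH3: an acyloxy group → ester.
pendant –OCH3: C–O–C with sp³ C, no adjacent C=O → ether.
–C(=O)– with carbon on both sides → ketone.
pendant –OCH3: C–O–C with sp³ C, no adjacent C=O → ether.
pendant –CONH2: carbonyl C bonded to C and N → amide.
halogen on an sp³ carbon → alkyl halide.
–OH on an sp³ carbon → alcohol (secondary).
C–O–C with sp³ carbons on both sides and no adjacent C=O → ether.
–C(=O)OCH2CH3: carbonyl C bonded to C and to –OEt → ester.
Ether appears at: CH(OCH3), CH(OCH3), CH2OCH2 → 3.

3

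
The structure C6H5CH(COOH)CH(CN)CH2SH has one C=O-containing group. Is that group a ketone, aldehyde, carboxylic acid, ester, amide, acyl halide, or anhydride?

The carbonyl is in the CH(COOH) segment: pendant –COOH: carbonyl C bonded to C and –OH → carboxylic acid.

carboxylic acid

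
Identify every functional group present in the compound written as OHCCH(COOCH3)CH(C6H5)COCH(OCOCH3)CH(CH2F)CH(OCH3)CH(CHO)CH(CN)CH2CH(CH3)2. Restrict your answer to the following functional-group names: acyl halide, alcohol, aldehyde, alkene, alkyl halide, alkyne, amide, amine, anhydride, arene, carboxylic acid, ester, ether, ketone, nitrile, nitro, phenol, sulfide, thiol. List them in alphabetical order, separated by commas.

Working along the chain:
  OHC: terminal –CHO: carbonyl C bonded to H and C → aldehyde.
  CH(COOCH3): pendant –COOCH3: carbonyl C bonded to C and –OCH3 → ester.
  CH(C6H5): pendant –C6H5: benzene ring → arene.
  CO: –C(=O)– with carbon on both sides → ketone.
  CH(OCOCH3): pendant –OC(=O)CH3: an acyloxy group → ester.
  CH(CH2F): pendant –CH2X: halogen on sp³ carbon → alkyl halide.
  CH(OCH3): pendant –OCH3: C–O–C with sp³ C, no adjacent C=O → ether.
  CH(CHO): pendant –CHO: carbonyl C bonded to C and H → aldehyde.
  CH(CN): pendant –C≡N: nitrile.

aldehyde, alkyl halide, arene, ester, ether, ketone, nitrile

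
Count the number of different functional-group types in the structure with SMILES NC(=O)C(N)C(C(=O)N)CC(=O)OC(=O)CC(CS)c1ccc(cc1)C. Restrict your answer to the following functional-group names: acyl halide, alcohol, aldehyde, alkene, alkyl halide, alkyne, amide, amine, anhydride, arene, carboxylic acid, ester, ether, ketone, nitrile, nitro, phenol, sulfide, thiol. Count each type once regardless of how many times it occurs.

5

Taking each segment in turn:
  H2NCO: –C(=O)NH2: carbonyl C bonded to C and to N → amide (the N is not a separate amine).
  CH(NH2): –NH2 on an sp³ carbon with no adjacent C=O → amine.
  CH(CONH2): pendant –CONH2: carbonyl C bonded to C and N → amide.
  CH2CO-O-COCH2: two acyl groups sharing one oxygen, –C(=O)–O–C(=O)– → anhydride.
  CH(CH2SH): pendant –CH2SH → thiol.
  C6H4: para-disubstituted benzene ring → arene.
Distinct types present: amide, amine, anhydride, arene, thiol.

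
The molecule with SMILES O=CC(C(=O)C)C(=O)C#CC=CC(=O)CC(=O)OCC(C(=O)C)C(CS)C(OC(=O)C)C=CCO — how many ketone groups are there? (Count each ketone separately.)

terminal –CHO: carbonyl C bonded to H and C → aldehyde.
pendant –COCH3: carbonyl C bonded to two carbons → ketone.
–C(=O)– with carbon on both sides → ketone.
C≡C triple bond → alkyne.
C=C double bond → alkene.
–C(=O)– with carbon on both sides → ketone.
–C(=O)–O–C with C on the carbonyl side → ester.
pendant –COCH3: carbonyl C bonded to two carbons → ketone.
pendant –CH2SH → thiol.
pendant –OC(=O)CH3: an acyloxy group → ester.
C=C double bond → alkene.
–OH on an sp³ carbon → alcohol.
Ketone appears at: CH(COCH3), CO, CO, CH(COCH3) → 4.

4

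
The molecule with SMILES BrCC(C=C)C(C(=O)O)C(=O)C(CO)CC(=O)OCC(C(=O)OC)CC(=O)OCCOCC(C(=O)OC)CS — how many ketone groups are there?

1

Working along the chain:
  BrCH2: halogen on an sp³ carbon → alkyl halide.
  CH(CH=CH2): pendant –CH=CH2: C=C double bond → alkene.
  CH(COOH): pendant –COOH: carbonyl C bonded to C and –OH → carboxylic acid.
  CO: –C(=O)– with carbon on both sides → ketone.
  CH(CH2OH): pendant –CH2OH on an sp³ backbone C → alcohol.
  CH2COOCH2: –C(=O)–O–C with C on the carbonyl side → ester.
  CH(COOCH3): pendant –COOCH3: carbonyl C bonded to C and –OCH3 → ester.
  CH2COOCH2: –C(=O)–O–C with C on the carbonyl side → ester.
  CH2OCH2: C–O–C with sp³ carbons on both sides and no adjacent C=O → ether.
  CH(COOCH3): pendant –COOCH3: carbonyl C bonded to C and –OCH3 → ester.
  CH2SH: –SH on an sp³ carbon → thiol.
Ketone appears at: CO → 1.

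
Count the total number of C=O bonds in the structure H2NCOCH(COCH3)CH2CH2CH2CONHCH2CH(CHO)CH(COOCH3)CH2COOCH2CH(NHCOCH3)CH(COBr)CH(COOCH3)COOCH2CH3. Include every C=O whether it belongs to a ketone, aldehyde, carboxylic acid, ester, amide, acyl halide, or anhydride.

H2NCO: amide, 1 C=O (running total 1).
CH(COCH3): ketone, 1 C=O (running total 2).
CH2CONHCH2: amide, 1 C=O (running total 3).
CH(CHO): aldehyde, 1 C=O (running total 4).
CH(COOCH3): ester, 1 C=O (running total 5).
CH2COOCH2: ester, 1 C=O (running total 6).
CH(NHCOCH3): amide, 1 C=O (running total 7).
CH(COBr): acyl halide, 1 C=O (running total 8).
CH(COOCH3): ester, 1 C=O (running total 9).
COOCH2CH3: ester, 1 C=O (running total 10).

10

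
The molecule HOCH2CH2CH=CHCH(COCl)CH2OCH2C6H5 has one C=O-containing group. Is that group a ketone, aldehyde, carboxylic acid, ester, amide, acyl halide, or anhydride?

acyl halide

The carbonyl is in the CH(COCl) segment: pendant –C(=O)X: carbonyl C bonded to C and halogen → acyl halide.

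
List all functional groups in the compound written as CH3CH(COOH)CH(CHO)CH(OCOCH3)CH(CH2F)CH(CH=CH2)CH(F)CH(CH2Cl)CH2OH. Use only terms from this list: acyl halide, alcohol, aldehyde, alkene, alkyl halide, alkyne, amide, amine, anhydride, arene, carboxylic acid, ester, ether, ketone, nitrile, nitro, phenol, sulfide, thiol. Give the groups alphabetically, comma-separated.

alcohol, aldehyde, alkene, alkyl halide, carboxylic acid, ester

Taking each segment in turn:
  CH(COOH): pendant –COOH: carbonyl C bonded to C and –OH → carboxylic acid.
  CH(CHO): pendant –CHO: carbonyl C bonded to C and H → aldehyde.
  CH(OCOCH3): pendant –OC(=O)CH3: an acyloxy group → ester.
  CH(CH2F): pendant –CH2X: halogen on sp³ carbon → alkyl halide.
  CH(CH=CH2): pendant –CH=CH2: C=C double bond → alkene.
  CH(F): halogen on an sp³ carbon → alkyl halide.
  CH(CH2Cl): pendant –CH2X: halogen on sp³ carbon → alkyl halide.
  CH2OH: –OH on an sp³ carbon → alcohol.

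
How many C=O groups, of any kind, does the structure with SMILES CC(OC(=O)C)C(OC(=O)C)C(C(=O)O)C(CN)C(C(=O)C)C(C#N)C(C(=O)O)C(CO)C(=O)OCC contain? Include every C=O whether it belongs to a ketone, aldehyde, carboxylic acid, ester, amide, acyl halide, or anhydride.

6

CH(OCOCH3): ester, 1 C=O (running total 1).
CH(OCOCH3): ester, 1 C=O (running total 2).
CH(COOH): carboxylic acid, 1 C=O (running total 3).
CH(COCH3): ketone, 1 C=O (running total 4).
CH(COOH): carboxylic acid, 1 C=O (running total 5).
COOCH2CH3: ester, 1 C=O (running total 6).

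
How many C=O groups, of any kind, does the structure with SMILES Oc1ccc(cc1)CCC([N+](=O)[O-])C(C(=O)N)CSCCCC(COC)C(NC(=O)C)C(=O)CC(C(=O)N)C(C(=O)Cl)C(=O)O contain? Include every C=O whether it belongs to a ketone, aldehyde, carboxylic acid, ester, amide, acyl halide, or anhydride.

CH(CONH2): amide, 1 C=O (running total 1).
CH(NHCOCH3): amide, 1 C=O (running total 2).
CO: ketone, 1 C=O (running total 3).
CH(CONH2): amide, 1 C=O (running total 4).
CH(COCl): acyl halide, 1 C=O (running total 5).
COOH: carboxylic acid, 1 C=O (running total 6).

6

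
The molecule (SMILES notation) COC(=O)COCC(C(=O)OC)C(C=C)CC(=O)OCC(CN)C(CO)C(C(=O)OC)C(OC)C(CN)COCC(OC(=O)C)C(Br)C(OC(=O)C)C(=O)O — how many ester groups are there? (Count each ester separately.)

CH3O–C(=O)–: carbonyl C bonded to C and to –OCH3 → ester (not ketone + ether).
C–O–C with sp³ carbons on both sides and no adjacent C=O → ether.
pendant –COOCH3: carbonyl C bonded to C and –OCH3 → ester.
pendant –CH=CH2: C=C double bond → alkene.
–C(=O)–O–C with C on the carbonyl side → ester.
pendant –CH2NH2: N on sp³ C, no adjacent C=O → amine.
pendant –CH2OH on an sp³ backbone C → alcohol.
pendant –COOCH3: carbonyl C bonded to C and –OCH3 → ester.
pendant –OCH3: C–O–C with sp³ C, no adjacent C=O → ether.
pendant –CH2NH2: N on sp³ C, no adjacent C=O → amine.
C–O–C with sp³ carbons on both sides and no adjacent C=O → ether.
pendant –OC(=O)CH3: an acyloxy group → ester.
halogen on an sp³ carbon → alkyl halide.
pendant –OC(=O)CH3: an acyloxy group → ester.
–COOH: carbonyl C bonded to –OH and C → carboxylic acid (the –OH is not a separate alcohol).
Ester appears at: CH3OOC, CH(COOCH3), CH2COOCH2, CH(COOCH3), CH(OCOCH3), CH(OCOCH3) → 6.

6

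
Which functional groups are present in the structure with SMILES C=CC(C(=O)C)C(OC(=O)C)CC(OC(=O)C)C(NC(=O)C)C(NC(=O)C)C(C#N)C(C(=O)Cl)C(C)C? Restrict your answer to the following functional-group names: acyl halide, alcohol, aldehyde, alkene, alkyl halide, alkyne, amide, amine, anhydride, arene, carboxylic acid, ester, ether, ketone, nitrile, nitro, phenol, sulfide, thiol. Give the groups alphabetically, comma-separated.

acyl halide, alkene, amide, ester, ketone, nitrile

Taking each segment in turn:
  CH2=CH: C=C double bond → alkene.
  CH(COCH3): pendant –COCH3: carbonyl C bonded to two carbons → ketone.
  CH(OCOCH3): pendant –OC(=O)CH3: an acyloxy group → ester.
  CH(OCOCH3): pendant –OC(=O)CH3: an acyloxy group → ester.
  CH(NHCOCH3): pendant –NHC(=O)CH3: N bonded to a carbonyl → amide (not amine).
  CH(NHCOCH3): pendant –NHC(=O)CH3: N bonded to a carbonyl → amide (not amine).
  CH(CN): pendant –C≡N: nitrile.
  CH(COCl): pendant –C(=O)X: carbonyl C bonded to C and halogen → acyl halide.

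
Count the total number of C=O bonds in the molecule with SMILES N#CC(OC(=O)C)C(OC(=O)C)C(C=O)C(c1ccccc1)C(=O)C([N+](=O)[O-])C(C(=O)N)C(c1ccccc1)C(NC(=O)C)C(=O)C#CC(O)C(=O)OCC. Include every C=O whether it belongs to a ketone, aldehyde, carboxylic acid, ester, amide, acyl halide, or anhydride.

CH(OCOCH3): ester, 1 C=O (running total 1).
CH(OCOCH3): ester, 1 C=O (running total 2).
CH(CHO): aldehyde, 1 C=O (running total 3).
CO: ketone, 1 C=O (running total 4).
CH(CONH2): amide, 1 C=O (running total 5).
CH(NHCOCH3): amide, 1 C=O (running total 6).
CO: ketone, 1 C=O (running total 7).
COOCH2CH3: ester, 1 C=O (running total 8).

8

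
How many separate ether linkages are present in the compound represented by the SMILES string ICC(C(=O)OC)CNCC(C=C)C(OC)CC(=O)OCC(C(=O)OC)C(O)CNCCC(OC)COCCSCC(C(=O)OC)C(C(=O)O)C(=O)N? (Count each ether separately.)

3

halogen on an sp³ carbon → alkyl halide.
pendant –COOCH3: carbonyl C bonded to C and –OCH3 → ester.
C–N–C with sp³ carbons and no adjacent C=O → amine (secondary).
pendant –CH=CH2: C=C double bond → alkene.
pendant –OCH3: C–O–C with sp³ C, no adjacent C=O → ether.
–C(=O)–O–C with C on the carbonyl side → ester.
pendant –COOCH3: carbonyl C bonded to C and –OCH3 → ester.
–OH on an sp³ carbon → alcohol (secondary).
C–N–C with sp³ carbons and no adjacent C=O → amine (secondary).
pendant –OCH3: C–O–C with sp³ C, no adjacent C=O → ether.
C–O–C with sp³ carbons on both sides and no adjacent C=O → ether.
C–S–C linkage → sulfide (thioether).
pendant –COOCH3: carbonyl C bonded to C and –OCH3 → ester.
pendant –COOH: carbonyl C bonded to C and –OH → carboxylic acid.
–C(=O)NH2: carbonyl C bonded to C and to N → amide (the N is not a separate amine).
Ether appears at: CH(OCH3), CH(OCH3), CH2OCH2 → 3.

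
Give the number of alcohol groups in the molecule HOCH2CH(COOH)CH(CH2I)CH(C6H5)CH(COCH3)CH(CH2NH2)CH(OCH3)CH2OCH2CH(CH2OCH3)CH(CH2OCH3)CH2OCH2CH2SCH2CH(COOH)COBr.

1

HO– on an sp³ carbon → alcohol.
pendant –COOH: carbonyl C bonded to C and –OH → carboxylic acid.
pendant –CH2X: halogen on sp³ carbon → alkyl halide.
pendant –C6H5: benzene ring → arene.
pendant –COCH3: carbonyl C bonded to two carbons → ketone.
pendant –CH2NH2: N on sp³ C, no adjacent C=O → amine.
pendant –OCH3: C–O–C with sp³ C, no adjacent C=O → ether.
C–O–C with sp³ carbons on both sides and no adjacent C=O → ether.
pendant –CH2OCH3: C–O–C linkage → ether.
pendant –CH2OCH3: C–O–C linkage → ether.
C–O–C with sp³ carbons on both sides and no adjacent C=O → ether.
C–S–C linkage → sulfide (thioether).
pendant –COOH: carbonyl C bonded to C and –OH → carboxylic acid.
–C(=O)Br: carbonyl C bonded to C and to a halogen → acyl halide (not alkyl halide).
Alcohol appears at: HOCH2 → 1.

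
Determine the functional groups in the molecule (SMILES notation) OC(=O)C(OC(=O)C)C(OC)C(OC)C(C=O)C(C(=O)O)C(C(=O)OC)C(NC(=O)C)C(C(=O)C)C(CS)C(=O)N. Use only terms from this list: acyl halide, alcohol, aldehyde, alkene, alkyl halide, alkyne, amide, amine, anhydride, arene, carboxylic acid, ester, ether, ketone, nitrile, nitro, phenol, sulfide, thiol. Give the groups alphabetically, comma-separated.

aldehyde, amide, carboxylic acid, ester, ether, ketone, thiol

Taking each segment in turn:
  HOOC: –COOH: carbonyl C bonded to –OH and C → carboxylic acid (the –OH is not a separate alcohol).
  CH(OCOCH3): pendant –OC(=O)CH3: an acyloxy group → ester.
  CH(OCH3): pendant –OCH3: C–O–C with sp³ C, no adjacent C=O → ether.
  CH(OCH3): pendant –OCH3: C–O–C with sp³ C, no adjacent C=O → ether.
  CH(CHO): pendant –CHO: carbonyl C bonded to C and H → aldehyde.
  CH(COOH): pendant –COOH: carbonyl C bonded to C and –OH → carboxylic acid.
  CH(COOCH3): pendant –COOCH3: carbonyl C bonded to C and –OCH3 → ester.
  CH(NHCOCH3): pendant –NHC(=O)CH3: N bonded to a carbonyl → amide (not amine).
  CH(COCH3): pendant –COCH3: carbonyl C bonded to two carbons → ketone.
  CH(CH2SH): pendant –CH2SH → thiol.
  CONH2: –C(=O)NH2: carbonyl C bonded to C and to N → amide (the N is not a separate amine).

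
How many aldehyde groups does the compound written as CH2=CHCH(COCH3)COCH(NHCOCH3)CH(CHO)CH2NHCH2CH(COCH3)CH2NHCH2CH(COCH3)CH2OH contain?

1

Working along the chain:
  CH2=CH: C=C double bond → alkene.
  CH(COCH3): pendant –COCH3: carbonyl C bonded to two carbons → ketone.
  CO: –C(=O)– with carbon on both sides → ketone.
  CH(NHCOCH3): pendant –NHC(=O)CH3: N bonded to a carbonyl → amide (not amine).
  CH(CHO): pendant –CHO: carbonyl C bonded to C and H → aldehyde.
  CH2NHCH2: C–N–C with sp³ carbons and no adjacent C=O → amine (secondary).
  CH(COCH3): pendant –COCH3: carbonyl C bonded to two carbons → ketone.
  CH2NHCH2: C–N–C with sp³ carbons and no adjacent C=O → amine (secondary).
  CH(COCH3): pendant –COCH3: carbonyl C bonded to two carbons → ketone.
  CH2OH: –OH on an sp³ carbon → alcohol.
Aldehyde appears at: CH(CHO) → 1.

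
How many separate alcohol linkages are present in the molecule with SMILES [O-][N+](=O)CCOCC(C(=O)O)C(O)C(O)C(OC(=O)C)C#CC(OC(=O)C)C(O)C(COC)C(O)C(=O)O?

4

–NO2 on carbon → nitro group.
C–O–C with sp³ carbons on both sides and no adjacent C=O → ether.
pendant –COOH: carbonyl C bonded to C and –OH → carboxylic acid.
–OH on an sp³ carbon → alcohol (secondary).
–OH on an sp³ carbon → alcohol (secondary).
pendant –OC(=O)CH3: an acyloxy group → ester.
C≡C triple bond → alkyne.
pendant –OC(=O)CH3: an acyloxy group → ester.
–OH on an sp³ carbon → alcohol (secondary).
pendant –CH2OCH3: C–O–C linkage → ether.
–OH on an sp³ carbon → alcohol (secondary).
–COOH: carbonyl C bonded to –OH and C → carboxylic acid (the –OH is not a separate alcohol).
Alcohol appears at: CH(OH), CH(OH), CH(OH), CH(OH) → 4.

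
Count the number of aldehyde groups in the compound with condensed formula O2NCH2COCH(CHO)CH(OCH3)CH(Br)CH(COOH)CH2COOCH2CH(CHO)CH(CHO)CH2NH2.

3

–NO2 on carbon → nitro group.
–C(=O)– with carbon on both sides → ketone.
pendant –CHO: carbonyl C bonded to C and H → aldehyde.
pendant –OCH3: C–O–C with sp³ C, no adjacent C=O → ether.
halogen on an sp³ carbon → alkyl halide.
pendant –COOH: carbonyl C bonded to C and –OH → carboxylic acid.
–C(=O)–O–C with C on the carbonyl side → ester.
pendant –CHO: carbonyl C bonded to C and H → aldehyde.
pendant –CHO: carbonyl C bonded to C and H → aldehyde.
–NH2 on an sp³ carbon with no adjacent C=O → amine.
Aldehyde appears at: CH(CHO), CH(CHO), CH(CHO) → 3.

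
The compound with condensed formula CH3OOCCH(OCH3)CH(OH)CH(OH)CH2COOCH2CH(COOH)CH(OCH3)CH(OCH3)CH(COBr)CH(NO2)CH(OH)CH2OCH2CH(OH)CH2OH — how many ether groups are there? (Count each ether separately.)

4

CH3O–C(=O)–: carbonyl C bonded to C and to –OCH3 → ester (not ketone + ether).
pendant –OCH3: C–O–C with sp³ C, no adjacent C=O → ether.
–OH on an sp³ carbon → alcohol (secondary).
–OH on an sp³ carbon → alcohol (secondary).
–C(=O)–O–C with C on the carbonyl side → ester.
pendant –COOH: carbonyl C bonded to C and –OH → carboxylic acid.
pendant –OCH3: C–O–C with sp³ C, no adjacent C=O → ether.
pendant –OCH3: C–O–C with sp³ C, no adjacent C=O → ether.
pendant –C(=O)X: carbonyl C bonded to C and halogen → acyl halide.
–NO2 on an sp³ carbon → nitro (the N=O is not a carbonyl).
–OH on an sp³ carbon → alcohol (secondary).
C–O–C with sp³ carbons on both sides and no adjacent C=O → ether.
–OH on an sp³ carbon → alcohol (secondary).
–OH on an sp³ carbon → alcohol.
Ether appears at: CH(OCH3), CH(OCH3), CH(OCH3), CH2OCH2 → 4.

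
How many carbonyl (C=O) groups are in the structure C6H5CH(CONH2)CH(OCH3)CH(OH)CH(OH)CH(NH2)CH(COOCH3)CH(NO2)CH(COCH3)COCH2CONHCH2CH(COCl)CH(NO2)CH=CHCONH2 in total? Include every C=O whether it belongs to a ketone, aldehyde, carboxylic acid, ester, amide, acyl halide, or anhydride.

7

CH(CONH2): amide, 1 C=O (running total 1).
CH(COOCH3): ester, 1 C=O (running total 2).
CH(COCH3): ketone, 1 C=O (running total 3).
CO: ketone, 1 C=O (running total 4).
CH2CONHCH2: amide, 1 C=O (running total 5).
CH(COCl): acyl halide, 1 C=O (running total 6).
CONH2: amide, 1 C=O (running total 7).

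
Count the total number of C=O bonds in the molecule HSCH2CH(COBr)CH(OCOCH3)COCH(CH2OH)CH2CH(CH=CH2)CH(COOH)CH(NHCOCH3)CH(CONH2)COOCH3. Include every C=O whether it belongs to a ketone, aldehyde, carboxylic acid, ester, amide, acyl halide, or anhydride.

CH(COBr): acyl halide, 1 C=O (running total 1).
CH(OCOCH3): ester, 1 C=O (running total 2).
CO: ketone, 1 C=O (running total 3).
CH(COOH): carboxylic acid, 1 C=O (running total 4).
CH(NHCOCH3): amide, 1 C=O (running total 5).
CH(CONH2): amide, 1 C=O (running total 6).
COOCH3: ester, 1 C=O (running total 7).

7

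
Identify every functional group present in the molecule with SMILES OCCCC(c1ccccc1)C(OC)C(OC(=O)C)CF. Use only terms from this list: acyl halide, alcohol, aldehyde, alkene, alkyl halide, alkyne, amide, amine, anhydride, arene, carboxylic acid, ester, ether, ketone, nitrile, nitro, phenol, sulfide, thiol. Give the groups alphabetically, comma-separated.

Taking each segment in turn:
  HOCH2: HO– on an sp³ carbon → alcohol.
  CH(C6H5): pendant –C6H5: benzene ring → arene.
  CH(OCH3): pendant –OCH3: C–O–C with sp³ C, no adjacent C=O → ether.
  CH(OCOCH3): pendant –OC(=O)CH3: an acyloxy group → ester.
  CH2F: halogen on an sp³ carbon → alkyl halide.

alcohol, alkyl halide, arene, ester, ether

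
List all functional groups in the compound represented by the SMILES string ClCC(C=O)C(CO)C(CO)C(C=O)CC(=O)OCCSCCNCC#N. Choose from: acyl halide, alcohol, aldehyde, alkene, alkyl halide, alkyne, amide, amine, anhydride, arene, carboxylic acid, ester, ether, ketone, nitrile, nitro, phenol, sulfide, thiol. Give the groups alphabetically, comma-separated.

alcohol, aldehyde, alkyl halide, amine, ester, nitrile, sulfide

halogen on an sp³ carbon → alkyl halide.
pendant –CHO: carbonyl C bonded to C and H → aldehyde.
pendant –CH2OH on an sp³ backbone C → alcohol.
pendant –CH2OH on an sp³ backbone C → alcohol.
pendant –CHO: carbonyl C bonded to C and H → aldehyde.
–C(=O)–O–C with C on the carbonyl side → ester.
C–S–C linkage → sulfide (thioether).
C–N–C with sp³ carbons and no adjacent C=O → amine (secondary).
–C≡N: carbon triple-bonded to nitrogen → nitrile.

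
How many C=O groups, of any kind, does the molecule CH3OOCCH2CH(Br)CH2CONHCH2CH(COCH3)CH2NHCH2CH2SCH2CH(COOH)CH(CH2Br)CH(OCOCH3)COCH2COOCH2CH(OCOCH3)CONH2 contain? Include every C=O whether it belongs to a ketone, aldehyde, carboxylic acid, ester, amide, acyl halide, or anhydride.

9

CH3OOC: ester, 1 C=O (running total 1).
CH2CONHCH2: amide, 1 C=O (running total 2).
CH(COCH3): ketone, 1 C=O (running total 3).
CH(COOH): carboxylic acid, 1 C=O (running total 4).
CH(OCOCH3): ester, 1 C=O (running total 5).
CO: ketone, 1 C=O (running total 6).
CH2COOCH2: ester, 1 C=O (running total 7).
CH(OCOCH3): ester, 1 C=O (running total 8).
CONH2: amide, 1 C=O (running total 9).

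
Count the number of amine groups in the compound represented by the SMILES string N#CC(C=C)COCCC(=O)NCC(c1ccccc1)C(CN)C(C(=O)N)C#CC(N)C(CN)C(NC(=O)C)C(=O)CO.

3

Taking each segment in turn:
  N≡C: N≡C–: carbon triple-bonded to nitrogen → nitrile.
  CH(CH=CH2): pendant –CH=CH2: C=C double bond → alkene.
  CH2OCH2: C–O–C with sp³ carbons on both sides and no adjacent C=O → ether.
  CH2CONHCH2: –C(=O)–N– linkage → amide (the N is not an amine).
  CH(C6H5): pendant –C6H5: benzene ring → arene.
  CH(CH2NH2): pendant –CH2NH2: N on sp³ C, no adjacent C=O → amine.
  CH(CONH2): pendant –CONH2: carbonyl C bonded to C and N → amide.
  C≡C: C≡C triple bond → alkyne.
  CH(NH2): –NH2 on an sp³ carbon with no adjacent C=O → amine.
  CH(CH2NH2): pendant –CH2NH2: N on sp³ C, no adjacent C=O → amine.
  CH(NHCOCH3): pendant –NHC(=O)CH3: N bonded to a carbonyl → amide (not amine).
  CO: –C(=O)– with carbon on both sides → ketone.
  CH2OH: –OH on an sp³ carbon → alcohol.
Amine appears at: CH(CH2NH2), CH(NH2), CH(CH2NH2) → 3.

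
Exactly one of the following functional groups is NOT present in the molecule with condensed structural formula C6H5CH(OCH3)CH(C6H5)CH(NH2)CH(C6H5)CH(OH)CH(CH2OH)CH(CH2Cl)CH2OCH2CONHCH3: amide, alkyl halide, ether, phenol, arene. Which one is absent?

alkyl halide: present (CH(CH2Cl) — pendant –CH2X: halogen on sp³ carbon → alkyl halide).
arene: present (C6H5 — C6H5– phenyl ring → arene).
ether: present (CH(OCH3) — pendant –OCH3: C–O–C with sp³ C, no adjacent C=O → ether).
amide: present (CONHCH3 — –C(=O)NHCH3: carbonyl C bonded to C and to N → amide (the N is not an amine)).
phenol: absent. In each of CH(OH) and CH(CH2OH), the –OH is on an sp³ carbon, not on an aromatic ring, so it is an alcohol.

phenol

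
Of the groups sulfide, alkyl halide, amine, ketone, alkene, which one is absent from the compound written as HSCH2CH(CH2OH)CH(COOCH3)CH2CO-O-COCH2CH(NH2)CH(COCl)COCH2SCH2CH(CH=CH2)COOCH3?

alkyl halide

amine: present (CH(NH2) — –NH2 on an sp³ carbon with no adjacent C=O → amine).
sulfide: present (CH2SCH2 — C–S–C linkage → sulfide (thioether)).
ketone: present (CO — –C(=O)– with carbon on both sides → ketone).
alkene: present (CH(CH=CH2) — pendant –CH=CH2: C=C double bond → alkene).
alkyl halide: absent. In CH(COCl), the halogen is on a carbonyl carbon, which makes it an acyl halide, not an alkyl halide.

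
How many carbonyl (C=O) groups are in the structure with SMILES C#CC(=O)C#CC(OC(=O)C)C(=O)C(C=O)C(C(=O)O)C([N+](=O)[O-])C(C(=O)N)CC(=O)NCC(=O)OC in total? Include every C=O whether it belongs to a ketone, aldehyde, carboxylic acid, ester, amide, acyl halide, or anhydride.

8

CO: ketone, 1 C=O (running total 1).
CH(OCOCH3): ester, 1 C=O (running total 2).
CO: ketone, 1 C=O (running total 3).
CH(CHO): aldehyde, 1 C=O (running total 4).
CH(COOH): carboxylic acid, 1 C=O (running total 5).
CH(CONH2): amide, 1 C=O (running total 6).
CH2CONHCH2: amide, 1 C=O (running total 7).
COOCH3: ester, 1 C=O (running total 8).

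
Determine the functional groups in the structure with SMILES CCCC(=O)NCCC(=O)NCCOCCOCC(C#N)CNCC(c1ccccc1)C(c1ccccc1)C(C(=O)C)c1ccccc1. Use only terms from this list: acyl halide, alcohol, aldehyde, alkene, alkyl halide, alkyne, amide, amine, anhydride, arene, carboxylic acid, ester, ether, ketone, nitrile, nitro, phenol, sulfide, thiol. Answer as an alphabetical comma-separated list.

amide, amine, arene, ether, ketone, nitrile

–C(=O)–N– linkage → amide (the N is not an amine).
–C(=O)–N– linkage → amide (the N is not an amine).
C–O–C with sp³ carbons on both sides and no adjacent C=O → ether.
C–O–C with sp³ carbons on both sides and no adjacent C=O → ether.
pendant –C≡N: nitrile.
C–N–C with sp³ carbons and no adjacent C=O → amine (secondary).
pendant –C6H5: benzene ring → arene.
pendant –C6H5: benzene ring → arene.
pendant –COCH3: carbonyl C bonded to two carbons → ketone.
–C6H5 phenyl ring → arene.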